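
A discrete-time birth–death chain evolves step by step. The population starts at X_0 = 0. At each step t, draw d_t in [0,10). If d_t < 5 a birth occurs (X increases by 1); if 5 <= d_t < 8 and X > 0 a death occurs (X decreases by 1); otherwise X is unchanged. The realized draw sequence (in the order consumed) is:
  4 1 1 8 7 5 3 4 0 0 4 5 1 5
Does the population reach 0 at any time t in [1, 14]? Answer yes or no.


t=0: X=0, d=4 → birth, X_1=1
t=1: X=1, d=1 → birth, X_2=2
t=2: X=2, d=1 → birth, X_3=3
t=3: X=3, d=8 → hold, X_4=3
t=4: X=3, d=7 → death, X_5=2
t=5: X=2, d=5 → death, X_6=1
t=6: X=1, d=3 → birth, X_7=2
t=7: X=2, d=4 → birth, X_8=3
t=8: X=3, d=0 → birth, X_9=4
t=9: X=4, d=0 → birth, X_10=5
t=10: X=5, d=4 → birth, X_11=6
t=11: X=6, d=5 → death, X_12=5
t=12: X=5, d=1 → birth, X_13=6
t=13: X=6, d=5 → death, X_14=5

no


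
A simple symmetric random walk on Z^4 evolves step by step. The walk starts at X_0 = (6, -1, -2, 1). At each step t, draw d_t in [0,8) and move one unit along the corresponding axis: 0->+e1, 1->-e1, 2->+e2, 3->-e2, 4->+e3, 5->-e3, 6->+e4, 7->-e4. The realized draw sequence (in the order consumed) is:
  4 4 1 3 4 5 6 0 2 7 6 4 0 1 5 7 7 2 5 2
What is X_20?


t=0: X=(6, -1, -2, 1), d=4 → +e3, X_1=(6, -1, -1, 1)
t=1: X=(6, -1, -1, 1), d=4 → +e3, X_2=(6, -1, 0, 1)
t=2: X=(6, -1, 0, 1), d=1 → -e1, X_3=(5, -1, 0, 1)
t=3: X=(5, -1, 0, 1), d=3 → -e2, X_4=(5, -2, 0, 1)
t=4: X=(5, -2, 0, 1), d=4 → +e3, X_5=(5, -2, 1, 1)
t=5: X=(5, -2, 1, 1), d=5 → -e3, X_6=(5, -2, 0, 1)
t=6: X=(5, -2, 0, 1), d=6 → +e4, X_7=(5, -2, 0, 2)
t=7: X=(5, -2, 0, 2), d=0 → +e1, X_8=(6, -2, 0, 2)
t=8: X=(6, -2, 0, 2), d=2 → +e2, X_9=(6, -1, 0, 2)
t=9: X=(6, -1, 0, 2), d=7 → -e4, X_10=(6, -1, 0, 1)
t=10: X=(6, -1, 0, 1), d=6 → +e4, X_11=(6, -1, 0, 2)
t=11: X=(6, -1, 0, 2), d=4 → +e3, X_12=(6, -1, 1, 2)
t=12: X=(6, -1, 1, 2), d=0 → +e1, X_13=(7, -1, 1, 2)
t=13: X=(7, -1, 1, 2), d=1 → -e1, X_14=(6, -1, 1, 2)
t=14: X=(6, -1, 1, 2), d=5 → -e3, X_15=(6, -1, 0, 2)
t=15: X=(6, -1, 0, 2), d=7 → -e4, X_16=(6, -1, 0, 1)
t=16: X=(6, -1, 0, 1), d=7 → -e4, X_17=(6, -1, 0, 0)
t=17: X=(6, -1, 0, 0), d=2 → +e2, X_18=(6, 0, 0, 0)
t=18: X=(6, 0, 0, 0), d=5 → -e3, X_19=(6, 0, -1, 0)
t=19: X=(6, 0, -1, 0), d=2 → +e2, X_20=(6, 1, -1, 0)

(6, 1, -1, 0)


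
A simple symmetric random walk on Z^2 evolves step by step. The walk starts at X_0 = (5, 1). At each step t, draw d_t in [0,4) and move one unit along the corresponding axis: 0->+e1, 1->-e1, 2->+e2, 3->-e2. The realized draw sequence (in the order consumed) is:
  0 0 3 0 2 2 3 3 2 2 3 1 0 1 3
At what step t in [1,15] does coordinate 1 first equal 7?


2

t=0: X=(5, 1), d=0 → +e1, X_1=(6, 1)
t=1: X=(6, 1), d=0 → +e1, X_2=(7, 1)
t=2: X=(7, 1), d=3 → -e2, X_3=(7, 0)
t=3: X=(7, 0), d=0 → +e1, X_4=(8, 0)
t=4: X=(8, 0), d=2 → +e2, X_5=(8, 1)
t=5: X=(8, 1), d=2 → +e2, X_6=(8, 2)
t=6: X=(8, 2), d=3 → -e2, X_7=(8, 1)
t=7: X=(8, 1), d=3 → -e2, X_8=(8, 0)
t=8: X=(8, 0), d=2 → +e2, X_9=(8, 1)
t=9: X=(8, 1), d=2 → +e2, X_10=(8, 2)
t=10: X=(8, 2), d=3 → -e2, X_11=(8, 1)
t=11: X=(8, 1), d=1 → -e1, X_12=(7, 1)
t=12: X=(7, 1), d=0 → +e1, X_13=(8, 1)
t=13: X=(8, 1), d=1 → -e1, X_14=(7, 1)
t=14: X=(7, 1), d=3 → -e2, X_15=(7, 0)


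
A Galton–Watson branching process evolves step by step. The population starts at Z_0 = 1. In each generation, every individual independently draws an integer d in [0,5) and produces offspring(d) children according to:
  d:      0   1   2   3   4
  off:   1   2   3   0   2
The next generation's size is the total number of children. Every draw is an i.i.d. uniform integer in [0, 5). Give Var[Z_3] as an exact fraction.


214656/15625

Outcome values over d=0..4: [1, 2, 3, 0, 2]
Σy = 8, Σy² = 18, M = 5
μ = 8/5 = 8/5,  σ² = 18/5 − (8/5)² = 26/25
V_0 = 0, E_0 = 1
V_1 = 26/25·E_0 + (8/5)²·V_0 = 26/25;  E_1 = 8/5
V_2 = 26/25·E_1 + (8/5)²·V_1 = 2704/625;  E_2 = 64/25
V_3 = 26/25·E_2 + (8/5)²·V_2 = 214656/15625;  E_3 = 512/125


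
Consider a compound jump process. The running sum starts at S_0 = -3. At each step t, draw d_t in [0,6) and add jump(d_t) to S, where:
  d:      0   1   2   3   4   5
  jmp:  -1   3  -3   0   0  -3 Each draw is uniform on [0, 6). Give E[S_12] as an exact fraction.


Outcome values over d=0..5: [-1, 3, -3, 0, 0, -3]
Σy = -4, Σy² = 28, M = 6
μ = -4/6 = -2/3,  σ² = 28/6 − (-2/3)² = 38/9
E[S_12] = -3 + 12·(-2/3) = -11

-11


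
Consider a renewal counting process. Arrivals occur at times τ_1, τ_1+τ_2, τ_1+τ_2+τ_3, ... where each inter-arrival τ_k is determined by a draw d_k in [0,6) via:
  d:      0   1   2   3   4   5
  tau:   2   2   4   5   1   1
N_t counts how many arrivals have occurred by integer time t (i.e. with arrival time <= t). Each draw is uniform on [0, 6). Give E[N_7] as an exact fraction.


Inter-arrival values over d=0..5: [2, 2, 4, 5, 1, 1]
Each d has probability 1/6, so the pmf of τ is: f(1) = 1/3, f(2) = 1/3, f(4) = 1/6, f(5) = 1/6
Renewal equation for m(n) = E[N_n]: condition on τ_1 = k (if k <= n, one arrival plus a fresh copy on the remaining n−k steps): m(n) = F(n) + Σ_{k<=n} f(k)·m(n−k), where F(n) = P(τ <= n) and m(0) = 0
m(1) = F(1) = 1/3
m(2) = F(2) + f(1)·m(1) = 2/3 + 1/3·1/3 = 7/9
m(3) = F(3) + f(1)·m(2) + f(2)·m(1) = 2/3 + 1/3·7/9 + 1/3·1/3 = 28/27
m(4) = F(4) + f(1)·m(3) + f(2)·m(2) = 5/6 + 1/3·28/27 + 1/3·7/9 = 233/162
m(5) = F(5) + f(1)·m(4) + f(2)·m(3) + f(4)·m(1) = 1 + 1/3·233/162 + 1/3·28/27 + 1/6·1/3 = 457/243
m(6) = F(6) + f(1)·m(5) + f(2)·m(4) + f(4)·m(2) + f(5)·m(1) = 1 + 1/3·457/243 + 1/3·233/162 + 1/6·7/9 + 1/6·1/3 = 3341/1458
m(7) = F(7) + f(1)·m(6) + f(2)·m(5) + f(4)·m(3) + f(5)·m(2) = 1 + 1/3·3341/1458 + 1/3·457/243 + 1/6·28/27 + 1/6·7/9 = 5890/2187
E[N_7] = m(7) = 5890/2187

5890/2187


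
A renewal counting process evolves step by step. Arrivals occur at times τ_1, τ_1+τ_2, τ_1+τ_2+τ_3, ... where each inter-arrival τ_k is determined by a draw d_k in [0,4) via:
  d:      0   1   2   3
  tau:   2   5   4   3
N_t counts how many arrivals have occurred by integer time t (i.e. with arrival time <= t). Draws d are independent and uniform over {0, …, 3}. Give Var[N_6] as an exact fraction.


1103/4096

Inter-arrival values over d=0..3: [2, 5, 4, 3]
Each d has probability 1/4, so the pmf of τ is: f(2) = 1/4, f(3) = 1/4, f(4) = 1/4, f(5) = 1/4
Let p_n(j) = P(N_n = j), with p_0 = [1]. Condition on τ_1: p_n(0) = P(τ > n), and for j >= 1, p_n(j) = Σ_{k<=n} f(k)·p_{n−k}(j−1)
p_1 = [1]  (j = 0)
p_2 = [3/4, 1/4]  (j = 0..1)
p_3 = [1/2, 1/2]  (j = 0..1)
p_4 = [1/4, 11/16, 1/16]  (j = 0..2)
p_5 = [0, 13/16, 3/16]  (j = 0..2)
p_6 = [0, 5/8, 23/64, 1/64]  (j = 0..3)
E[N_6] = Σ j·p_6(j) = 89/64;  E[N_6²] = Σ j²·p_6(j) = 141/64
Var[N_6] = 141/64 − (89/64)² = 1103/4096


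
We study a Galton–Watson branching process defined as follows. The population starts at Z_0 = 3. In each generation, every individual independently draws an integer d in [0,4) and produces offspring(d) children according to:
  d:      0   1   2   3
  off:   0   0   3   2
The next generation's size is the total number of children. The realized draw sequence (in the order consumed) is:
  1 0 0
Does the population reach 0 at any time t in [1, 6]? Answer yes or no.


yes

gen 0: Z_0=3, draws=[1, 0, 0], offspring=[0, 0, 0], Z_1=0
gen 1: Z_1=0, draws=[], offspring=[], Z_2=0
gen 2: Z_2=0, draws=[], offspring=[], Z_3=0
gen 3: Z_3=0, draws=[], offspring=[], Z_4=0
gen 4: Z_4=0, draws=[], offspring=[], Z_5=0
gen 5: Z_5=0, draws=[], offspring=[], Z_6=0


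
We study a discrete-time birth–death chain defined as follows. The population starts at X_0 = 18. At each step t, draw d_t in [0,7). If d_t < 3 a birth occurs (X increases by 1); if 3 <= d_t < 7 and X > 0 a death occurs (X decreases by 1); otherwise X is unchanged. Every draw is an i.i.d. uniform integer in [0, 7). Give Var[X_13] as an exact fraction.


624/49

X can drop by at most 1 per step and X_0 = 18 > T = 13, so X_t >= 18 − t >= 5 > 0 for every t <= 13: the floor at 0 (the 'and X > 0' condition) never binds. Hence X_13 = X_0 + Σ_{t<13} Y_t with i.i.d. increments Y_t = y(d_t) ∈ {+1, −1, 0}.
Outcome values over d=0..6: [1, 1, 1, -1, -1, -1, -1]
Σy = -1, Σy² = 7, M = 7
μ = -1/7 = -1/7,  σ² = 7/7 − (-1/7)² = 48/49
Independent increments: Var[X_13] = 13·σ² = 13·(48/49) = 624/49


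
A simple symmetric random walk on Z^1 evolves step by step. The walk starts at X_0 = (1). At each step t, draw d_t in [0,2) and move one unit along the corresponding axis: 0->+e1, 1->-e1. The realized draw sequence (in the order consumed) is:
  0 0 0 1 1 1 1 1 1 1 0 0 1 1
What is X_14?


(-3)

t=0: X=(1), d=0 → +e1, X_1=(2)
t=1: X=(2), d=0 → +e1, X_2=(3)
t=2: X=(3), d=0 → +e1, X_3=(4)
t=3: X=(4), d=1 → -e1, X_4=(3)
t=4: X=(3), d=1 → -e1, X_5=(2)
t=5: X=(2), d=1 → -e1, X_6=(1)
t=6: X=(1), d=1 → -e1, X_7=(0)
t=7: X=(0), d=1 → -e1, X_8=(-1)
t=8: X=(-1), d=1 → -e1, X_9=(-2)
t=9: X=(-2), d=1 → -e1, X_10=(-3)
t=10: X=(-3), d=0 → +e1, X_11=(-2)
t=11: X=(-2), d=0 → +e1, X_12=(-1)
t=12: X=(-1), d=1 → -e1, X_13=(-2)
t=13: X=(-2), d=1 → -e1, X_14=(-3)


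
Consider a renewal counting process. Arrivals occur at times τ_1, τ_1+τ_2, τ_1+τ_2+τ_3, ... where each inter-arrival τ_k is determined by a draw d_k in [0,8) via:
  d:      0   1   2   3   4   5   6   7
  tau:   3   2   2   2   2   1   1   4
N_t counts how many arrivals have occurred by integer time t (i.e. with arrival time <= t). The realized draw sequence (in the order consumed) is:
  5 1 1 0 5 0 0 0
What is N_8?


4

draw d_1=5: τ_1=1, arrival time A_1=1
draw d_2=1: τ_2=2, arrival time A_2=3
draw d_3=1: τ_3=2, arrival time A_3=5
draw d_4=0: τ_4=3, arrival time A_4=8
draw d_5=5: τ_5=1, arrival time A_5=9
draw d_6=0: τ_6=3, arrival time A_6=12
draw d_7=0: τ_7=3, arrival time A_7=15
draw d_8=0: τ_8=3, arrival time A_8=18
N_t over t=0..8: 0:0 1:1 2:1 3:2 4:2 5:3 6:3 7:3 8:4


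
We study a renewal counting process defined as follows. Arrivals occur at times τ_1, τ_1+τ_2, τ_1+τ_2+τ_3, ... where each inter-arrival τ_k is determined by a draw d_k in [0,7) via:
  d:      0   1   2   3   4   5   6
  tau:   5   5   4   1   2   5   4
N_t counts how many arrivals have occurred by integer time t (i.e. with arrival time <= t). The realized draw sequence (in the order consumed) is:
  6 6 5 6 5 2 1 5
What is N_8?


draw d_1=6: τ_1=4, arrival time A_1=4
draw d_2=6: τ_2=4, arrival time A_2=8
draw d_3=5: τ_3=5, arrival time A_3=13
draw d_4=6: τ_4=4, arrival time A_4=17
draw d_5=5: τ_5=5, arrival time A_5=22
draw d_6=2: τ_6=4, arrival time A_6=26
draw d_7=1: τ_7=5, arrival time A_7=31
draw d_8=5: τ_8=5, arrival time A_8=36
N_t over t=0..8: 0:0 1:0 2:0 3:0 4:1 5:1 6:1 7:1 8:2

2


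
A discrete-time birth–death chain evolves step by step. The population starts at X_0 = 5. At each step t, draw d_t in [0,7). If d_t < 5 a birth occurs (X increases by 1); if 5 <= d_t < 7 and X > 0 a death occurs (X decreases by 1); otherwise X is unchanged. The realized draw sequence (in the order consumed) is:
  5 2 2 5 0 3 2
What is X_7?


8

t=0: X=5, d=5 → death, X_1=4
t=1: X=4, d=2 → birth, X_2=5
t=2: X=5, d=2 → birth, X_3=6
t=3: X=6, d=5 → death, X_4=5
t=4: X=5, d=0 → birth, X_5=6
t=5: X=6, d=3 → birth, X_6=7
t=6: X=7, d=2 → birth, X_7=8


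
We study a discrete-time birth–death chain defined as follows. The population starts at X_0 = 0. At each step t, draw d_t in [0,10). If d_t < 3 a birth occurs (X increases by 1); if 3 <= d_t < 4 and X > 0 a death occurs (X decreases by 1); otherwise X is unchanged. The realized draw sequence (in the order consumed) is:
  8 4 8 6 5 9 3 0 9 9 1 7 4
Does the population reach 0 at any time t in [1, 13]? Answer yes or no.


t=0: X=0, d=8 → hold, X_1=0
t=1: X=0, d=4 → hold, X_2=0
t=2: X=0, d=8 → hold, X_3=0
t=3: X=0, d=6 → hold, X_4=0
t=4: X=0, d=5 → hold, X_5=0
t=5: X=0, d=9 → hold, X_6=0
t=6: X=0, d=3 → hold, X_7=0
t=7: X=0, d=0 → birth, X_8=1
t=8: X=1, d=9 → hold, X_9=1
t=9: X=1, d=9 → hold, X_10=1
t=10: X=1, d=1 → birth, X_11=2
t=11: X=2, d=7 → hold, X_12=2
t=12: X=2, d=4 → hold, X_13=2

yes


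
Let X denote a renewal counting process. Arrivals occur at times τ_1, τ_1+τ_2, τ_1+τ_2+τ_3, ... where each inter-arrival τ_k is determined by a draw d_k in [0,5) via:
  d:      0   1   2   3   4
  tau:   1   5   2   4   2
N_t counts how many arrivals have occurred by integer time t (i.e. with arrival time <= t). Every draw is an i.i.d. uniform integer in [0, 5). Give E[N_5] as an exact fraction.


Inter-arrival values over d=0..4: [1, 5, 2, 4, 2]
Each d has probability 1/5, so the pmf of τ is: f(1) = 1/5, f(2) = 2/5, f(4) = 1/5, f(5) = 1/5
Renewal equation for m(n) = E[N_n]: condition on τ_1 = k (if k <= n, one arrival plus a fresh copy on the remaining n−k steps): m(n) = F(n) + Σ_{k<=n} f(k)·m(n−k), where F(n) = P(τ <= n) and m(0) = 0
m(1) = F(1) = 1/5
m(2) = F(2) + f(1)·m(1) = 3/5 + 1/5·1/5 = 16/25
m(3) = F(3) + f(1)·m(2) + f(2)·m(1) = 3/5 + 1/5·16/25 + 2/5·1/5 = 101/125
m(4) = F(4) + f(1)·m(3) + f(2)·m(2) = 4/5 + 1/5·101/125 + 2/5·16/25 = 761/625
m(5) = F(5) + f(1)·m(4) + f(2)·m(3) + f(4)·m(1) = 1 + 1/5·761/625 + 2/5·101/125 + 1/5·1/5 = 5021/3125
E[N_5] = m(5) = 5021/3125

5021/3125


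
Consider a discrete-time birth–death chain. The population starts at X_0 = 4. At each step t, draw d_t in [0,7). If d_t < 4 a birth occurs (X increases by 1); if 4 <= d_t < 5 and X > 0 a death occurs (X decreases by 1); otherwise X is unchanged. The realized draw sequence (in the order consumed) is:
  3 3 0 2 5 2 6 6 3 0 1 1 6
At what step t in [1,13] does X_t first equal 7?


3

t=0: X=4, d=3 → birth, X_1=5
t=1: X=5, d=3 → birth, X_2=6
t=2: X=6, d=0 → birth, X_3=7
t=3: X=7, d=2 → birth, X_4=8
t=4: X=8, d=5 → hold, X_5=8
t=5: X=8, d=2 → birth, X_6=9
t=6: X=9, d=6 → hold, X_7=9
t=7: X=9, d=6 → hold, X_8=9
t=8: X=9, d=3 → birth, X_9=10
t=9: X=10, d=0 → birth, X_10=11
t=10: X=11, d=1 → birth, X_11=12
t=11: X=12, d=1 → birth, X_12=13
t=12: X=13, d=6 → hold, X_13=13


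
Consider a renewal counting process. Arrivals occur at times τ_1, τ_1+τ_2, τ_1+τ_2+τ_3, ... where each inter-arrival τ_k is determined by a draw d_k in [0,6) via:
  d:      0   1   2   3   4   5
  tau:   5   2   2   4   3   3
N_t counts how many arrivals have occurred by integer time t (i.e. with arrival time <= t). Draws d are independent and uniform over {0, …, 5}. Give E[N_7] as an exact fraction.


Inter-arrival values over d=0..5: [5, 2, 2, 4, 3, 3]
Each d has probability 1/6, so the pmf of τ is: f(2) = 1/3, f(3) = 1/3, f(4) = 1/6, f(5) = 1/6
Renewal equation for m(n) = E[N_n]: condition on τ_1 = k (if k <= n, one arrival plus a fresh copy on the remaining n−k steps): m(n) = F(n) + Σ_{k<=n} f(k)·m(n−k), where F(n) = P(τ <= n) and m(0) = 0
m(1) = F(1) = 0
m(2) = F(2) = 1/3
m(3) = F(3) = 2/3
m(4) = F(4) + f(2)·m(2) = 5/6 + 1/3·1/3 = 17/18
m(5) = F(5) + f(2)·m(3) + f(3)·m(2) = 1 + 1/3·2/3 + 1/3·1/3 = 4/3
m(6) = F(6) + f(2)·m(4) + f(3)·m(3) + f(4)·m(2) = 1 + 1/3·17/18 + 1/3·2/3 + 1/6·1/3 = 43/27
m(7) = F(7) + f(2)·m(5) + f(3)·m(4) + f(4)·m(3) + f(5)·m(2) = 1 + 1/3·4/3 + 1/3·17/18 + 1/6·2/3 + 1/6·1/3 = 52/27
E[N_7] = m(7) = 52/27

52/27


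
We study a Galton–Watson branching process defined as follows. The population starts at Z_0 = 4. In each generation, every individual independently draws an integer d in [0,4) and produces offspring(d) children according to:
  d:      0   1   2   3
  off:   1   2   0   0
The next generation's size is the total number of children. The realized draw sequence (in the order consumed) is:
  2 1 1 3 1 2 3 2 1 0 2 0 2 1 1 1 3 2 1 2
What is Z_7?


2

gen 0: Z_0=4, draws=[2, 1, 1, 3], offspring=[0, 2, 2, 0], Z_1=4
gen 1: Z_1=4, draws=[1, 2, 3, 2], offspring=[2, 0, 0, 0], Z_2=2
gen 2: Z_2=2, draws=[1, 0], offspring=[2, 1], Z_3=3
gen 3: Z_3=3, draws=[2, 0, 2], offspring=[0, 1, 0], Z_4=1
gen 4: Z_4=1, draws=[1], offspring=[2], Z_5=2
gen 5: Z_5=2, draws=[1, 1], offspring=[2, 2], Z_6=4
gen 6: Z_6=4, draws=[3, 2, 1, 2], offspring=[0, 0, 2, 0], Z_7=2


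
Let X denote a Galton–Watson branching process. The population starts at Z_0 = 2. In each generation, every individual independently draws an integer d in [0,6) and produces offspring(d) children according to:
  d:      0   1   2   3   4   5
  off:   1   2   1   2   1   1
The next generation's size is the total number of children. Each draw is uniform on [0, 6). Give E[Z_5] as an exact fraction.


Outcome values over d=0..5: [1, 2, 1, 2, 1, 1]
Σy = 8, Σy² = 12, M = 6
μ = 8/6 = 4/3,  σ² = 12/6 − (4/3)² = 2/9
E[Z_0] = 2
E[Z_1] = 4/3·E[Z_0] = 8/3
E[Z_2] = 4/3·E[Z_1] = 32/9
E[Z_3] = 4/3·E[Z_2] = 128/27
E[Z_4] = 4/3·E[Z_3] = 512/81
E[Z_5] = 4/3·E[Z_4] = 2048/243

2048/243


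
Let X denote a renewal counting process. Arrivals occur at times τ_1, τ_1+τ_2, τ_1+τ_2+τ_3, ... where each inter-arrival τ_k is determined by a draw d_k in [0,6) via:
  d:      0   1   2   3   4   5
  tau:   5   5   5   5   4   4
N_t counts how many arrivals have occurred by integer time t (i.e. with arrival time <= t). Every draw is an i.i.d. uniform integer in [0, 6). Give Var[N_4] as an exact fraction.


2/9

Inter-arrival values over d=0..5: [5, 5, 5, 5, 4, 4]
Each d has probability 1/6, so the pmf of τ is: f(4) = 1/3, f(5) = 2/3
Let p_n(j) = P(N_n = j), with p_0 = [1]. Condition on τ_1: p_n(0) = P(τ > n), and for j >= 1, p_n(j) = Σ_{k<=n} f(k)·p_{n−k}(j−1)
p_1 = [1]  (j = 0)
p_2 = [1]  (j = 0)
p_3 = [1]  (j = 0)
p_4 = [2/3, 1/3]  (j = 0..1)
E[N_4] = Σ j·p_4(j) = 1/3;  E[N_4²] = Σ j²·p_4(j) = 1/3
Var[N_4] = 1/3 − (1/3)² = 2/9


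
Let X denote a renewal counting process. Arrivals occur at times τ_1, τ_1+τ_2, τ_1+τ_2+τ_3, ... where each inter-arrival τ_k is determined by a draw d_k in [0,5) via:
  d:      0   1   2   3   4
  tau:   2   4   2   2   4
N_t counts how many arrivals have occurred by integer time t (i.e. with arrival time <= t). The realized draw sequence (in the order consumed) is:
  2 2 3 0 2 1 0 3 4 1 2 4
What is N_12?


draw d_1=2: τ_1=2, arrival time A_1=2
draw d_2=2: τ_2=2, arrival time A_2=4
draw d_3=3: τ_3=2, arrival time A_3=6
draw d_4=0: τ_4=2, arrival time A_4=8
draw d_5=2: τ_5=2, arrival time A_5=10
draw d_6=1: τ_6=4, arrival time A_6=14
draw d_7=0: τ_7=2, arrival time A_7=16
draw d_8=3: τ_8=2, arrival time A_8=18
draw d_9=4: τ_9=4, arrival time A_9=22
draw d_10=1: τ_10=4, arrival time A_10=26
draw d_11=2: τ_11=2, arrival time A_11=28
draw d_12=4: τ_12=4, arrival time A_12=32
N_t over t=0..12: 0:0 1:0 2:1 3:1 4:2 5:2 6:3 7:3 8:4 9:4 10:5 11:5 12:5

5


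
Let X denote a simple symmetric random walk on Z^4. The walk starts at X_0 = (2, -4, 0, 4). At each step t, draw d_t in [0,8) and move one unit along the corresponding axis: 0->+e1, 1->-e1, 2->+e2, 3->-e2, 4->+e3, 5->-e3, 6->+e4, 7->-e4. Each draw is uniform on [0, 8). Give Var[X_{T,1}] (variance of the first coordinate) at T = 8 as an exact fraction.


Outcome values over d=0..7: [1, -1, 0, 0, 0, 0, 0, 0]
Σy = 0, Σy² = 2, M = 8
μ = 0/8 = 0,  σ² = 2/8 − (0)² = 1/4
Independent increments: Var[X_8] = 8·σ² = 8·(1/4) = 2

2


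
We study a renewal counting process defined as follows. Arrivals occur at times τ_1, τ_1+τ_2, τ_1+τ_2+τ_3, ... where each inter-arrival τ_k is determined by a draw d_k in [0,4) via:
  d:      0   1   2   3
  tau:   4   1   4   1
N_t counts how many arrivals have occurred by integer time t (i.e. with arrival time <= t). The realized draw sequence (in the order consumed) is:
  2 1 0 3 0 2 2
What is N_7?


draw d_1=2: τ_1=4, arrival time A_1=4
draw d_2=1: τ_2=1, arrival time A_2=5
draw d_3=0: τ_3=4, arrival time A_3=9
draw d_4=3: τ_4=1, arrival time A_4=10
draw d_5=0: τ_5=4, arrival time A_5=14
draw d_6=2: τ_6=4, arrival time A_6=18
draw d_7=2: τ_7=4, arrival time A_7=22
N_t over t=0..7: 0:0 1:0 2:0 3:0 4:1 5:2 6:2 7:2

2


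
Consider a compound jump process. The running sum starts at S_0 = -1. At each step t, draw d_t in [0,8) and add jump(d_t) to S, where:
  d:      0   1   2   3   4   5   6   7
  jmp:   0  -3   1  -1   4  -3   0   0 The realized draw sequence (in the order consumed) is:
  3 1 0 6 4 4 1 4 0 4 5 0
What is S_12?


t=0: S=-1, d=3, jump=-1, S_1=-2
t=1: S=-2, d=1, jump=-3, S_2=-5
t=2: S=-5, d=0, jump=0, S_3=-5
t=3: S=-5, d=6, jump=0, S_4=-5
t=4: S=-5, d=4, jump=4, S_5=-1
t=5: S=-1, d=4, jump=4, S_6=3
t=6: S=3, d=1, jump=-3, S_7=0
t=7: S=0, d=4, jump=4, S_8=4
t=8: S=4, d=0, jump=0, S_9=4
t=9: S=4, d=4, jump=4, S_10=8
t=10: S=8, d=5, jump=-3, S_11=5
t=11: S=5, d=0, jump=0, S_12=5

5


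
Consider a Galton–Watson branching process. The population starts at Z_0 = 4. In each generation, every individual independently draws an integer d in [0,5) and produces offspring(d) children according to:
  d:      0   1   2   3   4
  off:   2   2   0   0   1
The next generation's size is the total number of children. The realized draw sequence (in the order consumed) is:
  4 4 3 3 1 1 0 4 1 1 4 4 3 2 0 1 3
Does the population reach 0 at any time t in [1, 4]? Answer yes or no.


gen 0: Z_0=4, draws=[4, 4, 3, 3], offspring=[1, 1, 0, 0], Z_1=2
gen 1: Z_1=2, draws=[1, 1], offspring=[2, 2], Z_2=4
gen 2: Z_2=4, draws=[0, 4, 1, 1], offspring=[2, 1, 2, 2], Z_3=7
gen 3: Z_3=7, draws=[4, 4, 3, 2, 0, 1, 3], offspring=[1, 1, 0, 0, 2, 2, 0], Z_4=6

no


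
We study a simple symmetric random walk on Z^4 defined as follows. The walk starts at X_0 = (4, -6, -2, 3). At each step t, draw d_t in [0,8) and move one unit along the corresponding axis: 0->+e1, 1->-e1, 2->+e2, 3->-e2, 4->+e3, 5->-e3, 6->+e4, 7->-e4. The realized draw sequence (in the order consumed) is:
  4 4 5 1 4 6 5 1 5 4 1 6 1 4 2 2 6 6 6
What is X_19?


t=0: X=(4, -6, -2, 3), d=4 → +e3, X_1=(4, -6, -1, 3)
t=1: X=(4, -6, -1, 3), d=4 → +e3, X_2=(4, -6, 0, 3)
t=2: X=(4, -6, 0, 3), d=5 → -e3, X_3=(4, -6, -1, 3)
t=3: X=(4, -6, -1, 3), d=1 → -e1, X_4=(3, -6, -1, 3)
t=4: X=(3, -6, -1, 3), d=4 → +e3, X_5=(3, -6, 0, 3)
t=5: X=(3, -6, 0, 3), d=6 → +e4, X_6=(3, -6, 0, 4)
t=6: X=(3, -6, 0, 4), d=5 → -e3, X_7=(3, -6, -1, 4)
t=7: X=(3, -6, -1, 4), d=1 → -e1, X_8=(2, -6, -1, 4)
t=8: X=(2, -6, -1, 4), d=5 → -e3, X_9=(2, -6, -2, 4)
t=9: X=(2, -6, -2, 4), d=4 → +e3, X_10=(2, -6, -1, 4)
t=10: X=(2, -6, -1, 4), d=1 → -e1, X_11=(1, -6, -1, 4)
t=11: X=(1, -6, -1, 4), d=6 → +e4, X_12=(1, -6, -1, 5)
t=12: X=(1, -6, -1, 5), d=1 → -e1, X_13=(0, -6, -1, 5)
t=13: X=(0, -6, -1, 5), d=4 → +e3, X_14=(0, -6, 0, 5)
t=14: X=(0, -6, 0, 5), d=2 → +e2, X_15=(0, -5, 0, 5)
t=15: X=(0, -5, 0, 5), d=2 → +e2, X_16=(0, -4, 0, 5)
t=16: X=(0, -4, 0, 5), d=6 → +e4, X_17=(0, -4, 0, 6)
t=17: X=(0, -4, 0, 6), d=6 → +e4, X_18=(0, -4, 0, 7)
t=18: X=(0, -4, 0, 7), d=6 → +e4, X_19=(0, -4, 0, 8)

(0, -4, 0, 8)


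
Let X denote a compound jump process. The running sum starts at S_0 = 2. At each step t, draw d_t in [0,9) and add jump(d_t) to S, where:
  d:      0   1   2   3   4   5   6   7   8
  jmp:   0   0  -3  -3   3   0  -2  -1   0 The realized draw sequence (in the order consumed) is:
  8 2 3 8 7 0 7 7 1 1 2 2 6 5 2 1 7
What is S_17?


-19

t=0: S=2, d=8, jump=0, S_1=2
t=1: S=2, d=2, jump=-3, S_2=-1
t=2: S=-1, d=3, jump=-3, S_3=-4
t=3: S=-4, d=8, jump=0, S_4=-4
t=4: S=-4, d=7, jump=-1, S_5=-5
t=5: S=-5, d=0, jump=0, S_6=-5
t=6: S=-5, d=7, jump=-1, S_7=-6
t=7: S=-6, d=7, jump=-1, S_8=-7
t=8: S=-7, d=1, jump=0, S_9=-7
t=9: S=-7, d=1, jump=0, S_10=-7
t=10: S=-7, d=2, jump=-3, S_11=-10
t=11: S=-10, d=2, jump=-3, S_12=-13
t=12: S=-13, d=6, jump=-2, S_13=-15
t=13: S=-15, d=5, jump=0, S_14=-15
t=14: S=-15, d=2, jump=-3, S_15=-18
t=15: S=-18, d=1, jump=0, S_16=-18
t=16: S=-18, d=7, jump=-1, S_17=-19


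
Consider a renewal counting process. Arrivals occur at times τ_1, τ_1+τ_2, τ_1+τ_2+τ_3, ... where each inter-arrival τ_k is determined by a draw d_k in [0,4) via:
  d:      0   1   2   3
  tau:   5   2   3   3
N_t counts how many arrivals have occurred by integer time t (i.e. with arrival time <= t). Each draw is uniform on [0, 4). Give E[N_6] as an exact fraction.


101/64

Inter-arrival values over d=0..3: [5, 2, 3, 3]
Each d has probability 1/4, so the pmf of τ is: f(2) = 1/4, f(3) = 1/2, f(5) = 1/4
Renewal equation for m(n) = E[N_n]: condition on τ_1 = k (if k <= n, one arrival plus a fresh copy on the remaining n−k steps): m(n) = F(n) + Σ_{k<=n} f(k)·m(n−k), where F(n) = P(τ <= n) and m(0) = 0
m(1) = F(1) = 0
m(2) = F(2) = 1/4
m(3) = F(3) = 3/4
m(4) = F(4) + f(2)·m(2) = 3/4 + 1/4·1/4 = 13/16
m(5) = F(5) + f(2)·m(3) + f(3)·m(2) = 1 + 1/4·3/4 + 1/2·1/4 = 21/16
m(6) = F(6) + f(2)·m(4) + f(3)·m(3) = 1 + 1/4·13/16 + 1/2·3/4 = 101/64
E[N_6] = m(6) = 101/64


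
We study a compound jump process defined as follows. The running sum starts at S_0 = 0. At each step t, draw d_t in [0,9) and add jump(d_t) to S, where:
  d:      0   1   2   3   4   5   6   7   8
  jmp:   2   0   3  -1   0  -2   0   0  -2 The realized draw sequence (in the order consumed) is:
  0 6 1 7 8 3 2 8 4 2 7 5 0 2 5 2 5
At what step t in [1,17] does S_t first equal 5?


17

t=0: S=0, d=0, jump=2, S_1=2
t=1: S=2, d=6, jump=0, S_2=2
t=2: S=2, d=1, jump=0, S_3=2
t=3: S=2, d=7, jump=0, S_4=2
t=4: S=2, d=8, jump=-2, S_5=0
t=5: S=0, d=3, jump=-1, S_6=-1
t=6: S=-1, d=2, jump=3, S_7=2
t=7: S=2, d=8, jump=-2, S_8=0
t=8: S=0, d=4, jump=0, S_9=0
t=9: S=0, d=2, jump=3, S_10=3
t=10: S=3, d=7, jump=0, S_11=3
t=11: S=3, d=5, jump=-2, S_12=1
t=12: S=1, d=0, jump=2, S_13=3
t=13: S=3, d=2, jump=3, S_14=6
t=14: S=6, d=5, jump=-2, S_15=4
t=15: S=4, d=2, jump=3, S_16=7
t=16: S=7, d=5, jump=-2, S_17=5


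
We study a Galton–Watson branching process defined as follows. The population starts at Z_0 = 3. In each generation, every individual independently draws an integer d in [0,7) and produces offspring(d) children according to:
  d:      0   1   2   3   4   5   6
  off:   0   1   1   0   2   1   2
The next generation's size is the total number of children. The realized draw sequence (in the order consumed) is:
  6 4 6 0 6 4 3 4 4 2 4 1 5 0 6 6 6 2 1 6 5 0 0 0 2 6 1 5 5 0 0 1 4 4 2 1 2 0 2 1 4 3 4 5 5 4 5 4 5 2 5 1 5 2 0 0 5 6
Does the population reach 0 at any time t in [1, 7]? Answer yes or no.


no

gen 0: Z_0=3, draws=[6, 4, 6], offspring=[2, 2, 2], Z_1=6
gen 1: Z_1=6, draws=[0, 6, 4, 3, 4, 4], offspring=[0, 2, 2, 0, 2, 2], Z_2=8
gen 2: Z_2=8, draws=[2, 4, 1, 5, 0, 6, 6, 6], offspring=[1, 2, 1, 1, 0, 2, 2, 2], Z_3=11
gen 3: Z_3=11, draws=[2, 1, 6, 5, 0, 0, 0, 2, 6, 1, 5], offspring=[1, 1, 2, 1, 0, 0, 0, 1, 2, 1, 1], Z_4=10
gen 4: Z_4=10, draws=[5, 0, 0, 1, 4, 4, 2, 1, 2, 0], offspring=[1, 0, 0, 1, 2, 2, 1, 1, 1, 0], Z_5=9
gen 5: Z_5=9, draws=[2, 1, 4, 3, 4, 5, 5, 4, 5], offspring=[1, 1, 2, 0, 2, 1, 1, 2, 1], Z_6=11
gen 6: Z_6=11, draws=[4, 5, 2, 5, 1, 5, 2, 0, 0, 5, 6], offspring=[2, 1, 1, 1, 1, 1, 1, 0, 0, 1, 2], Z_7=11


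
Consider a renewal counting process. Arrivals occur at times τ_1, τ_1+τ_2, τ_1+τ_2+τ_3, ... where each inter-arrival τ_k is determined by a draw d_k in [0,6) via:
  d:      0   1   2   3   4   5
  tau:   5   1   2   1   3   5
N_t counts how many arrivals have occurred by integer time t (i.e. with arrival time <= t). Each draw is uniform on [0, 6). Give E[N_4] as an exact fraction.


Inter-arrival values over d=0..5: [5, 1, 2, 1, 3, 5]
Each d has probability 1/6, so the pmf of τ is: f(1) = 1/3, f(2) = 1/6, f(3) = 1/6, f(5) = 1/3
Renewal equation for m(n) = E[N_n]: condition on τ_1 = k (if k <= n, one arrival plus a fresh copy on the remaining n−k steps): m(n) = F(n) + Σ_{k<=n} f(k)·m(n−k), where F(n) = P(τ <= n) and m(0) = 0
m(1) = F(1) = 1/3
m(2) = F(2) + f(1)·m(1) = 1/2 + 1/3·1/3 = 11/18
m(3) = F(3) + f(1)·m(2) + f(2)·m(1) = 2/3 + 1/3·11/18 + 1/6·1/3 = 25/27
m(4) = F(4) + f(1)·m(3) + f(2)·m(2) + f(3)·m(1) = 2/3 + 1/3·25/27 + 1/6·11/18 + 1/6·1/3 = 367/324
E[N_4] = m(4) = 367/324

367/324


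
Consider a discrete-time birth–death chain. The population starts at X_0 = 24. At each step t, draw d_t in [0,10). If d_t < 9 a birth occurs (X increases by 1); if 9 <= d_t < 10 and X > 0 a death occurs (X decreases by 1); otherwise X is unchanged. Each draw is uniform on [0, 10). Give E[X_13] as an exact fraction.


X can drop by at most 1 per step and X_0 = 24 > T = 13, so X_t >= 24 − t >= 11 > 0 for every t <= 13: the floor at 0 (the 'and X > 0' condition) never binds. Hence X_13 = X_0 + Σ_{t<13} Y_t with i.i.d. increments Y_t = y(d_t) ∈ {+1, −1, 0}.
Outcome values over d=0..9: [1, 1, 1, 1, 1, 1, 1, 1, 1, -1]
Σy = 8, Σy² = 10, M = 10
μ = 8/10 = 4/5,  σ² = 10/10 − (4/5)² = 9/25
E[X_13] = 24 + 13·(4/5) = 172/5

172/5


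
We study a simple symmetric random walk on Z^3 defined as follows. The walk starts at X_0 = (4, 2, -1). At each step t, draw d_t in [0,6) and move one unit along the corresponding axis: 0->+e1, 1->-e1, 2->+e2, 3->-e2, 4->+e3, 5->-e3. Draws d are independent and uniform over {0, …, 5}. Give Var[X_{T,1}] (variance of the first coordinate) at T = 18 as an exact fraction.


Outcome values over d=0..5: [1, -1, 0, 0, 0, 0]
Σy = 0, Σy² = 2, M = 6
μ = 0/6 = 0,  σ² = 2/6 − (0)² = 1/3
Independent increments: Var[X_18] = 18·σ² = 18·(1/3) = 6

6


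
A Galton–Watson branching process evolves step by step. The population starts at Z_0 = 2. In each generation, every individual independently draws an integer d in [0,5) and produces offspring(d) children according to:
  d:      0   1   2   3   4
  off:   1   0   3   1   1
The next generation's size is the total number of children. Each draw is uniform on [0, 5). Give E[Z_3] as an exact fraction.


432/125

Outcome values over d=0..4: [1, 0, 3, 1, 1]
Σy = 6, Σy² = 12, M = 5
μ = 6/5 = 6/5,  σ² = 12/5 − (6/5)² = 24/25
E[Z_0] = 2
E[Z_1] = 6/5·E[Z_0] = 12/5
E[Z_2] = 6/5·E[Z_1] = 72/25
E[Z_3] = 6/5·E[Z_2] = 432/125


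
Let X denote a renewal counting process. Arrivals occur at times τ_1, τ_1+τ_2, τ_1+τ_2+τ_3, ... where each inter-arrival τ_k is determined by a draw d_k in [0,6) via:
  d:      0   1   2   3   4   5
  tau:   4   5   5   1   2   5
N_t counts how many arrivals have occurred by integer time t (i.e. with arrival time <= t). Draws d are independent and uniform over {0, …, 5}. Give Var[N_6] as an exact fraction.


844618319/2176782336

Inter-arrival values over d=0..5: [4, 5, 5, 1, 2, 5]
Each d has probability 1/6, so the pmf of τ is: f(1) = 1/6, f(2) = 1/6, f(4) = 1/6, f(5) = 1/2
Let p_n(j) = P(N_n = j), with p_0 = [1]. Condition on τ_1: p_n(0) = P(τ > n), and for j >= 1, p_n(j) = Σ_{k<=n} f(k)·p_{n−k}(j−1)
p_1 = [5/6, 1/6]  (j = 0..1)
p_2 = [2/3, 11/36, 1/36]  (j = 0..2)
p_3 = [2/3, 1/4, 17/216, 1/216]  (j = 0..3)
p_4 = [1/2, 7/18, 5/54, 23/1296, 1/1296]  (j = 0..4)
p_5 = [0, 5/6, 29/216, 37/1296, 29/7776, 1/7776]  (j = 0..5)
p_6 = [0, 11/18, 73/216, 55/1296, 5/648, 35/46656, 1/46656]  (j = 0..6)
E[N_6] = Σ j·p_6(j) = 67609/46656;  E[N_6²] = Σ j²·p_6(j) = 116075/46656
Var[N_6] = 116075/46656 − (67609/46656)² = 844618319/2176782336


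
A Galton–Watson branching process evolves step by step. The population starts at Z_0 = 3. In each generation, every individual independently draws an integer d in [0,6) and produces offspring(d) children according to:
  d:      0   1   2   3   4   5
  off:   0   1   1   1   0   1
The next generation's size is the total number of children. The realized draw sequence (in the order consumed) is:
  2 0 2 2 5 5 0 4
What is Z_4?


gen 0: Z_0=3, draws=[2, 0, 2], offspring=[1, 0, 1], Z_1=2
gen 1: Z_1=2, draws=[2, 5], offspring=[1, 1], Z_2=2
gen 2: Z_2=2, draws=[5, 0], offspring=[1, 0], Z_3=1
gen 3: Z_3=1, draws=[4], offspring=[0], Z_4=0

0


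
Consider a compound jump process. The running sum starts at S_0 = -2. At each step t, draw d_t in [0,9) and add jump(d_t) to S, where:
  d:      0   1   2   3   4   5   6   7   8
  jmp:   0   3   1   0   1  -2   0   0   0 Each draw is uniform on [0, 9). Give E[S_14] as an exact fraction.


Outcome values over d=0..8: [0, 3, 1, 0, 1, -2, 0, 0, 0]
Σy = 3, Σy² = 15, M = 9
μ = 3/9 = 1/3,  σ² = 15/9 − (1/3)² = 14/9
E[S_14] = -2 + 14·(1/3) = 8/3

8/3


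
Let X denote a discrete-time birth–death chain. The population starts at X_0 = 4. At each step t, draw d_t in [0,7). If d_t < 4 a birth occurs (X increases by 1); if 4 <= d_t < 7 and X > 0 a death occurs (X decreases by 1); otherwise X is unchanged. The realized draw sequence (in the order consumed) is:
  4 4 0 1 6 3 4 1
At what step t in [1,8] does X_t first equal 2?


t=0: X=4, d=4 → death, X_1=3
t=1: X=3, d=4 → death, X_2=2
t=2: X=2, d=0 → birth, X_3=3
t=3: X=3, d=1 → birth, X_4=4
t=4: X=4, d=6 → death, X_5=3
t=5: X=3, d=3 → birth, X_6=4
t=6: X=4, d=4 → death, X_7=3
t=7: X=3, d=1 → birth, X_8=4

2


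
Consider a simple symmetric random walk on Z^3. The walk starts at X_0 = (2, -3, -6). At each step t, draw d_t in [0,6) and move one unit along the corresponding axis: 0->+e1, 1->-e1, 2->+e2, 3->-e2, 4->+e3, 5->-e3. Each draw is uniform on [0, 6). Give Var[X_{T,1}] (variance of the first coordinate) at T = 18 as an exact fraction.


Outcome values over d=0..5: [1, -1, 0, 0, 0, 0]
Σy = 0, Σy² = 2, M = 6
μ = 0/6 = 0,  σ² = 2/6 − (0)² = 1/3
Independent increments: Var[X_18] = 18·σ² = 18·(1/3) = 6

6


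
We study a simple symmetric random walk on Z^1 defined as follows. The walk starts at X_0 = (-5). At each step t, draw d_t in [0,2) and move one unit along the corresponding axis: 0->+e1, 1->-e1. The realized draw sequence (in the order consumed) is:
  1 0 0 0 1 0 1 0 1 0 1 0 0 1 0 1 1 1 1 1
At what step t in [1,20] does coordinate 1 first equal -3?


4

t=0: X=(-5), d=1 → -e1, X_1=(-6)
t=1: X=(-6), d=0 → +e1, X_2=(-5)
t=2: X=(-5), d=0 → +e1, X_3=(-4)
t=3: X=(-4), d=0 → +e1, X_4=(-3)
t=4: X=(-3), d=1 → -e1, X_5=(-4)
t=5: X=(-4), d=0 → +e1, X_6=(-3)
t=6: X=(-3), d=1 → -e1, X_7=(-4)
t=7: X=(-4), d=0 → +e1, X_8=(-3)
t=8: X=(-3), d=1 → -e1, X_9=(-4)
t=9: X=(-4), d=0 → +e1, X_10=(-3)
t=10: X=(-3), d=1 → -e1, X_11=(-4)
t=11: X=(-4), d=0 → +e1, X_12=(-3)
t=12: X=(-3), d=0 → +e1, X_13=(-2)
t=13: X=(-2), d=1 → -e1, X_14=(-3)
t=14: X=(-3), d=0 → +e1, X_15=(-2)
t=15: X=(-2), d=1 → -e1, X_16=(-3)
t=16: X=(-3), d=1 → -e1, X_17=(-4)
t=17: X=(-4), d=1 → -e1, X_18=(-5)
t=18: X=(-5), d=1 → -e1, X_19=(-6)
t=19: X=(-6), d=1 → -e1, X_20=(-7)


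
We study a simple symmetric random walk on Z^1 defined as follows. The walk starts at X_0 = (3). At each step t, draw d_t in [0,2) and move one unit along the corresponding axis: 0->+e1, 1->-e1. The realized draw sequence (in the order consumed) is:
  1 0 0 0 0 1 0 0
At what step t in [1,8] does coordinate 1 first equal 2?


1

t=0: X=(3), d=1 → -e1, X_1=(2)
t=1: X=(2), d=0 → +e1, X_2=(3)
t=2: X=(3), d=0 → +e1, X_3=(4)
t=3: X=(4), d=0 → +e1, X_4=(5)
t=4: X=(5), d=0 → +e1, X_5=(6)
t=5: X=(6), d=1 → -e1, X_6=(5)
t=6: X=(5), d=0 → +e1, X_7=(6)
t=7: X=(6), d=0 → +e1, X_8=(7)


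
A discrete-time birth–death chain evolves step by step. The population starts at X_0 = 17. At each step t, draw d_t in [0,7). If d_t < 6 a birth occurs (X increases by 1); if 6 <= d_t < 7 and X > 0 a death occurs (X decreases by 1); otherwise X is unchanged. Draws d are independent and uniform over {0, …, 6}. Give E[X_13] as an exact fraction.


X can drop by at most 1 per step and X_0 = 17 > T = 13, so X_t >= 17 − t >= 4 > 0 for every t <= 13: the floor at 0 (the 'and X > 0' condition) never binds. Hence X_13 = X_0 + Σ_{t<13} Y_t with i.i.d. increments Y_t = y(d_t) ∈ {+1, −1, 0}.
Outcome values over d=0..6: [1, 1, 1, 1, 1, 1, -1]
Σy = 5, Σy² = 7, M = 7
μ = 5/7 = 5/7,  σ² = 7/7 − (5/7)² = 24/49
E[X_13] = 17 + 13·(5/7) = 184/7

184/7


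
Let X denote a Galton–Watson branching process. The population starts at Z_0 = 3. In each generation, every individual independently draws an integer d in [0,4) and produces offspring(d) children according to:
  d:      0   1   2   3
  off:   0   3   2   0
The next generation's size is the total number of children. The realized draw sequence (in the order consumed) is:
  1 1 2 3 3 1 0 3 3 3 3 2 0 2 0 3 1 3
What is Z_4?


3

gen 0: Z_0=3, draws=[1, 1, 2], offspring=[3, 3, 2], Z_1=8
gen 1: Z_1=8, draws=[3, 3, 1, 0, 3, 3, 3, 3], offspring=[0, 0, 3, 0, 0, 0, 0, 0], Z_2=3
gen 2: Z_2=3, draws=[2, 0, 2], offspring=[2, 0, 2], Z_3=4
gen 3: Z_3=4, draws=[0, 3, 1, 3], offspring=[0, 0, 3, 0], Z_4=3


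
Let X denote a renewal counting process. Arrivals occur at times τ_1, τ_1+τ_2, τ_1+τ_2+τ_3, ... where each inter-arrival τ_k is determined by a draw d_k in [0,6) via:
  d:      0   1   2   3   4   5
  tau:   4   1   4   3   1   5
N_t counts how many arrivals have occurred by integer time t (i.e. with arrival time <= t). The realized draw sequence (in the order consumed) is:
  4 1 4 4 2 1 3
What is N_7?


4

draw d_1=4: τ_1=1, arrival time A_1=1
draw d_2=1: τ_2=1, arrival time A_2=2
draw d_3=4: τ_3=1, arrival time A_3=3
draw d_4=4: τ_4=1, arrival time A_4=4
draw d_5=2: τ_5=4, arrival time A_5=8
draw d_6=1: τ_6=1, arrival time A_6=9
draw d_7=3: τ_7=3, arrival time A_7=12
N_t over t=0..7: 0:0 1:1 2:2 3:3 4:4 5:4 6:4 7:4


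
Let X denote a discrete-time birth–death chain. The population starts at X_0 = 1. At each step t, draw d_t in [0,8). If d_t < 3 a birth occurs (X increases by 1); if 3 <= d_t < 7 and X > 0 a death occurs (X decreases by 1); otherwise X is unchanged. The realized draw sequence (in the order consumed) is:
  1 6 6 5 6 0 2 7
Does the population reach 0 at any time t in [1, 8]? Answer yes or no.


yes

t=0: X=1, d=1 → birth, X_1=2
t=1: X=2, d=6 → death, X_2=1
t=2: X=1, d=6 → death, X_3=0
t=3: X=0, d=5 → hold, X_4=0
t=4: X=0, d=6 → hold, X_5=0
t=5: X=0, d=0 → birth, X_6=1
t=6: X=1, d=2 → birth, X_7=2
t=7: X=2, d=7 → hold, X_8=2


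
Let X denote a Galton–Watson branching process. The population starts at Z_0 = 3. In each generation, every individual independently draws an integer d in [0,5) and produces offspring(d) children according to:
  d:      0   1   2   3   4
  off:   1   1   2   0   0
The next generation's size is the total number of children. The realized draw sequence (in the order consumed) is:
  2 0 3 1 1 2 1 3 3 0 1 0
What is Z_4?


gen 0: Z_0=3, draws=[2, 0, 3], offspring=[2, 1, 0], Z_1=3
gen 1: Z_1=3, draws=[1, 1, 2], offspring=[1, 1, 2], Z_2=4
gen 2: Z_2=4, draws=[1, 3, 3, 0], offspring=[1, 0, 0, 1], Z_3=2
gen 3: Z_3=2, draws=[1, 0], offspring=[1, 1], Z_4=2

2


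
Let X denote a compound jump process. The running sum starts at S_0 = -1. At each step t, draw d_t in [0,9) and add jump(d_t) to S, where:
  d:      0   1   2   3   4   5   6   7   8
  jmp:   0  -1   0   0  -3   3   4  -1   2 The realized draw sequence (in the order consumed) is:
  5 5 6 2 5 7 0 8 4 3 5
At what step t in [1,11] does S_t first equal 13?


t=0: S=-1, d=5, jump=3, S_1=2
t=1: S=2, d=5, jump=3, S_2=5
t=2: S=5, d=6, jump=4, S_3=9
t=3: S=9, d=2, jump=0, S_4=9
t=4: S=9, d=5, jump=3, S_5=12
t=5: S=12, d=7, jump=-1, S_6=11
t=6: S=11, d=0, jump=0, S_7=11
t=7: S=11, d=8, jump=2, S_8=13
t=8: S=13, d=4, jump=-3, S_9=10
t=9: S=10, d=3, jump=0, S_10=10
t=10: S=10, d=5, jump=3, S_11=13

8


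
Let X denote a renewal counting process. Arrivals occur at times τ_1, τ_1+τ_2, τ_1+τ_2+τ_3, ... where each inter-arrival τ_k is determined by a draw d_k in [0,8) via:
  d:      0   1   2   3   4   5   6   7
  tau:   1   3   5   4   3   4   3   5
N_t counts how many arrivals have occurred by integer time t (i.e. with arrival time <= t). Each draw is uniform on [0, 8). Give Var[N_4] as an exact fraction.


5826607/16777216

Inter-arrival values over d=0..7: [1, 3, 5, 4, 3, 4, 3, 5]
Each d has probability 1/8, so the pmf of τ is: f(1) = 1/8, f(3) = 3/8, f(4) = 1/4, f(5) = 1/4
Let p_n(j) = P(N_n = j), with p_0 = [1]. Condition on τ_1: p_n(0) = P(τ > n), and for j >= 1, p_n(j) = Σ_{k<=n} f(k)·p_{n−k}(j−1)
p_1 = [7/8, 1/8]  (j = 0..1)
p_2 = [7/8, 7/64, 1/64]  (j = 0..2)
p_3 = [1/2, 31/64, 7/512, 1/512]  (j = 0..3)
p_4 = [1/4, 41/64, 55/512, 7/4096, 1/4096]  (j = 0..4)
E[N_4] = Σ j·p_4(j) = 3529/4096;  E[N_4²] = Σ j²·p_4(j) = 4463/4096
Var[N_4] = 4463/4096 − (3529/4096)² = 5826607/16777216
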